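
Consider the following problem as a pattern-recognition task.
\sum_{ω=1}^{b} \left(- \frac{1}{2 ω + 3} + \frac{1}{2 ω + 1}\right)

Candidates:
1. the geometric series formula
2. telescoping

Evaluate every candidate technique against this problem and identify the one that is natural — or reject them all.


Best approach: telescoping — the summand is \frac{1}{2 ω + 1} minus the same expression shifted by one, so consecutive terms cancel in pairs.
- the geometric series formula: the ratio of consecutive terms depends on the index.
- telescoping — applicable, and directly so.


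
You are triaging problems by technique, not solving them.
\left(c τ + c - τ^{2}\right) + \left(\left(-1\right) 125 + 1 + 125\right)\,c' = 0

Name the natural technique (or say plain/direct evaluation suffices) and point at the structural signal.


Best approach: a linear integrating factor — the unknown enters only to the first power against a nonzero forcing term — the integrating-factor template applies directly.


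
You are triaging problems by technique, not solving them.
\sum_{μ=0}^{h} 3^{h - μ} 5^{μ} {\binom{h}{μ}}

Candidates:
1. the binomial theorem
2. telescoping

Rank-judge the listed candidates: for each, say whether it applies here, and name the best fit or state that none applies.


Method: the binomial theorem — the binomial coefficients weight matched powers of 5 and 3, which is exactly the expansion of a binomial power.
- the binomial theorem: a fit — the right tool for this form.
- telescoping: writing out consecutive terms as given produces no pairwise cancellation.


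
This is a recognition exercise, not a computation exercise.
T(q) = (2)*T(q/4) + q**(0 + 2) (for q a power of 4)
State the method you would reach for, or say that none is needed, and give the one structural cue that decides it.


Diagnosis: the master substitution — treat m = log base 4 of q as the new clock: one recursion step advances m by one while q scales by 4.


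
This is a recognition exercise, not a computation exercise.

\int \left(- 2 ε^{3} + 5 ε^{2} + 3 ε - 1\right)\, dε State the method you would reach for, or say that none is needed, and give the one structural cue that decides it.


Best approach: no special technique — scan for structure and find none: constant multiples of powers of ε, integrate directly.


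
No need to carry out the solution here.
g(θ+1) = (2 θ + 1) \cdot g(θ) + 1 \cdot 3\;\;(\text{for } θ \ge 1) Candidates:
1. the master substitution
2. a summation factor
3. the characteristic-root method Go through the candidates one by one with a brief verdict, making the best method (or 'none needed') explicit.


Best approach: a summation factor — one-term recursion with variable weight 2 θ + 1 is solved by product normalization, not by root-finding.
- the master substitution — with no divided-index recursive call, reindexing by powers of a base buys nothing.
- a summation factor: yes — fits the structure here.
- the characteristic-root method: the coefficients vary with the index, breaking the constant-coefficient structure the method needs.


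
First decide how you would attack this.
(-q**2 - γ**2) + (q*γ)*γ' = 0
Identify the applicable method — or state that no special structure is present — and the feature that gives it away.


Method: the homogeneous substitution — the slope's numerator and denominator share total degree; set v = γ/q and the equation drops to separable form. Rearranged, this also fits the Bernoulli template directly; the homogeneous substitution reads the structure without the rearrangement.


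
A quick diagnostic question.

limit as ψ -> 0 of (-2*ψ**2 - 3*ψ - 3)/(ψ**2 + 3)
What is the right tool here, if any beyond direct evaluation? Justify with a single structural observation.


Diagnosis: no special technique — the expression is continuous at the evaluation point — substitute directly; no indeterminate form appears.


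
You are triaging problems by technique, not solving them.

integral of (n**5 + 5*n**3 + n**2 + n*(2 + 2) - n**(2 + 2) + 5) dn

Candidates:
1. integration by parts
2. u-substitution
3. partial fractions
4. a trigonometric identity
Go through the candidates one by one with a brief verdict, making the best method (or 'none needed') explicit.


Best approach: no special technique — nothing composite, nothing rational, nothing trigonometric — each constant-multiple power of n integrates by the power rule alone.
- integration by parts — parts would only shuffle a directly integrable integrand.
- u-substitution: any workable substitution here is cosmetic — the integrand is already in directly integrable form.
- partial fractions — the expression is not a ratio of polynomials that decomposes further.
- a trigonometric identity — no sine or cosine appears, so there is nothing for a trigonometric identity to act on.


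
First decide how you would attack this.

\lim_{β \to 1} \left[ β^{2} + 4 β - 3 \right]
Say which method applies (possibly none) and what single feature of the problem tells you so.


Verdict: no special technique — nothing blocks direct substitution at 1: plug in and finish.


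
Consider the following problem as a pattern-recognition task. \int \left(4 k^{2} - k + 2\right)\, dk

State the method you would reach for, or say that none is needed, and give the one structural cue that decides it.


Verdict: no special technique — the integrand is a sum of constant multiples of powers of k — integrate term by term.


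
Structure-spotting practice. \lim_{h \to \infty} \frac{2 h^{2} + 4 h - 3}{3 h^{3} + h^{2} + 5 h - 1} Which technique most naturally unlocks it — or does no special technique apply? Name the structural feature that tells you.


Diagnosis: dominant-term comparison — divide through by the highest power of h; every lower-order term dies and the dominant terms decide the limit. As a single quotient, the ∞/∞ shape would yield to repeated differentiation as well — the growth comparison gets there in one look.


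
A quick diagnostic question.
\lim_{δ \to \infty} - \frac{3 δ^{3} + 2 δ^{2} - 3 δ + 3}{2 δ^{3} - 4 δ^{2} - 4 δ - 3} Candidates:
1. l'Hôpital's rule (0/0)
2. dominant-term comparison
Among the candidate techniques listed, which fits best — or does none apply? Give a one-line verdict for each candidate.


Best approach: dominant-term comparison — at large δ only the top-degree terms survive; compare the leading terms and the limit falls out.
- l'Hôpital's rule (0/0) — as a single quotient the expression runs to ∞/∞ at the limit point — an at-infinity form of the rule would apply, though the leading-growth comparison is the direct reading.
- dominant-term comparison: a fit — the right tool for this form.


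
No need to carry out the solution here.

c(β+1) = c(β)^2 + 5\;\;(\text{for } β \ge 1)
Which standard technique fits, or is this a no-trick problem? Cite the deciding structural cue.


Diagnosis: no special technique — nonlinear feedback in the recursion rules out every root- or factor-based technique.


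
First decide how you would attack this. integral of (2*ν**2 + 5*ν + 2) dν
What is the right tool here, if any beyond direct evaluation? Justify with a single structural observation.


Best approach: no special technique — nothing composite, nothing rational, nothing trigonometric — each constant-multiple power of ν integrates by the power rule alone.


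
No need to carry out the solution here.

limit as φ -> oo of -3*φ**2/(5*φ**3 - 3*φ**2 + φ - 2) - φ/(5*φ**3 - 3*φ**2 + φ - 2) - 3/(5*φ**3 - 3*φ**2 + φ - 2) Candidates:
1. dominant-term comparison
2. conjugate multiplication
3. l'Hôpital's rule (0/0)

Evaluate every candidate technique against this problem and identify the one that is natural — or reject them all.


Best approach: dominant-term comparison — divide by the highest power of φ present: lower-order terms vanish and the dominant ratio remains.
- dominant-term comparison: yes, a natural case for it.
- conjugate multiplication — no divergent radical difference is present for a conjugate pair to cancel.
- l'Hôpital's rule (0/0): no 0/0 form appears: written as one quotient, top and bottom both grow without bound, and the ratio is decided by their leading terms.


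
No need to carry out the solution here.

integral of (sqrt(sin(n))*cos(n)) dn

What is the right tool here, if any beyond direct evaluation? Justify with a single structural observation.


Verdict: u-substitution — read it as f(sin(n)) times a constant multiple of d(sin(n)): one substitution, u = sin(n), finishes it.


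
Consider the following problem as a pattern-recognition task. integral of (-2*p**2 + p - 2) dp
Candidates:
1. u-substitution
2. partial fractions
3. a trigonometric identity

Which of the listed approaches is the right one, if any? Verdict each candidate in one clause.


Verdict: no special technique — the integrand is a sum of constant multiples of powers of p — integrate term by term.
- u-substitution: any workable substitution here is cosmetic — the integrand is already in directly integrable form.
- partial fractions: there is no rational-function structure to decompose.
- a trigonometric identity: no sine or cosine appears, so there is nothing for a trigonometric identity to act on.


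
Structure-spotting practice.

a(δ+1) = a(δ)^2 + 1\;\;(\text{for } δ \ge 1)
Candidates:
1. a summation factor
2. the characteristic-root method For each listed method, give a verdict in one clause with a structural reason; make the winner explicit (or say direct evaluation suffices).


Best approach: no special technique — the unknown enters the rule nonlinearly, not as a weighted sum — no linear method is even well-posed.
- a summation factor: the recursion is nonlinear — outside the first-order linear family a summation factor addresses.
- the characteristic-root method: nonlinearity rules out exponential-mode superposition from the start.


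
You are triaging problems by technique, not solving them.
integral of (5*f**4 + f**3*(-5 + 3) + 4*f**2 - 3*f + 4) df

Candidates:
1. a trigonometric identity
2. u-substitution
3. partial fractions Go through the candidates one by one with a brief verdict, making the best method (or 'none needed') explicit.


Best approach: no special technique — a term-by-term power-rule job in f; no substitution or rearrangement earns its keep here.
- a trigonometric identity — there is no trigonometric structure at all — the integrand carries no sine or cosine to rewrite.
- u-substitution: any workable substitution here is cosmetic — the integrand is already in directly integrable form.
- partial fractions: there is no rational-function structure to decompose.


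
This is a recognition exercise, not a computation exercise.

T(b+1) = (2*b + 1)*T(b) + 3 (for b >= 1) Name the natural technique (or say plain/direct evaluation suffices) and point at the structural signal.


Best approach: a summation factor — first-order linear but the coefficient 2*b + 1 moves with the index — divide by the cumulative product and telescope.


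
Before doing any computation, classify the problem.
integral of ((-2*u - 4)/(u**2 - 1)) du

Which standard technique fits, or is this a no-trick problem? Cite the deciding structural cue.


Technique: partial fractions — rational integrand, reducible denominator u**2 - 1: decompose first, integrate second.


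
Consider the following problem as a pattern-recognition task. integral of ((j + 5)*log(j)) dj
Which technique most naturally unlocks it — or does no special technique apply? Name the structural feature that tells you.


Technique: integration by parts — the logarithm log(j) wants to be differentiated, not integrated; parts makes that legal.


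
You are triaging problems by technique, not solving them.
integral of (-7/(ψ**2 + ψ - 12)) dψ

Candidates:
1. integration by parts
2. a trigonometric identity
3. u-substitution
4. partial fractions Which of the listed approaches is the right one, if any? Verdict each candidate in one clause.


Verdict: partial fractions — the integrand is a proper rational function and its denominator ψ**2 + ψ - 12 factors into distinct pieces, so it splits into simple fractions.
- integration by parts — no split into a nonconstant polynomial times one of the standard kernels — exp, sine, or cosine of a linear argument, or a logarithm — applies here.
- a trigonometric identity — with no trigonometric functions present, identity rewriting has no target.
- u-substitution: no subexpression of the integrand pairs with its own derivative as a factor — individual terms may offer their own substitutions, but any change of variable covering the whole integral would have to be constructed from outside the expression.
- partial fractions: applies; the problem has the shape this method handles.


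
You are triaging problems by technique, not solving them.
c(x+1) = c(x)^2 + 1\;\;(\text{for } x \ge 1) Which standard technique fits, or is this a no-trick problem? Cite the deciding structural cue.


Diagnosis: no special technique — no ansatz, no master substitution, no summation factor survives the nonlinearity here.


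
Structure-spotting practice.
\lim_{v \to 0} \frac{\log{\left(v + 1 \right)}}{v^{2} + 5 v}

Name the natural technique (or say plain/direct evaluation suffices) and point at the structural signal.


Technique: l'Hôpital's rule (0/0) — the 0/0 form at 0 is the signature situation for l'Hôpital's rule. Known elementary limits would finish this too — the rule just bypasses the case analysis.


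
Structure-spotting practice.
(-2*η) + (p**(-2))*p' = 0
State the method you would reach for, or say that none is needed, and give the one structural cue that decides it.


Method: separation of variables — solved for the derivative, the right side splits multiplicatively into a function of each variable alone — divide and integrate each side. The equation is exact as it stands too — a potential function exists — though separation reads the split structure directly.


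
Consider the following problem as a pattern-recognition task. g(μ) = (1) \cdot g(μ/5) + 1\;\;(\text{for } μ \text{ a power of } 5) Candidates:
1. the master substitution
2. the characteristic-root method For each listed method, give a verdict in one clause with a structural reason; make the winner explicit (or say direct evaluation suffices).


Verdict: the master substitution — the argument contracts 5-fold per step: reindex μ exponentially and solve the linear recurrence in the new index.
- the master substitution — yes — fits the structure here.
- the characteristic-root method: a divided-index call is not the fixed-shift linear shape that characteristic roots solve.


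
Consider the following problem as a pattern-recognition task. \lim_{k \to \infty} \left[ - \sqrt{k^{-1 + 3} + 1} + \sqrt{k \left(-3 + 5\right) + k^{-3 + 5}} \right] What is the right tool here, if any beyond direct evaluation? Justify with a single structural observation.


Best approach: conjugate multiplication — the ∞ − ∞ radical form is the exact trigger for the conjugate maneuver.


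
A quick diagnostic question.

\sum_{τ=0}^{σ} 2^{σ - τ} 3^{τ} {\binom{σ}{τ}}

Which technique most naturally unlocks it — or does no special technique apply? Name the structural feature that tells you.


Technique: the binomial theorem — the binomial coefficients weight matched powers of 3 and 2, which is exactly the expansion of a binomial power.


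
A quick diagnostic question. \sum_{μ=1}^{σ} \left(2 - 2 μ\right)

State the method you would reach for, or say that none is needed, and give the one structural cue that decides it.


Best approach: no special technique — every summand is a constant multiple of a power of μ — apply the standard power-sum identities one degree at a time.


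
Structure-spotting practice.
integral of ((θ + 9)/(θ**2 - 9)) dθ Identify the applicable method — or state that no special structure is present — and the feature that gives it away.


Best approach: partial fractions — the integrand is a proper rational function and its denominator θ**2 - 9 factors into distinct pieces, so it splits into simple fractions.


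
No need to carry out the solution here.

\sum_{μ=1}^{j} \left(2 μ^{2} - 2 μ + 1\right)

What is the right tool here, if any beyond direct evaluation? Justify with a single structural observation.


Best approach: no special technique — with only polynomial terms in μ present, the classical sum-of-powers identities are all you need.


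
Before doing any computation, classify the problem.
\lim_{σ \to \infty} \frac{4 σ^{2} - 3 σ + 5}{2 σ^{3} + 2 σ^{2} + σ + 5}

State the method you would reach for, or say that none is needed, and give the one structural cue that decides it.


Technique: dominant-term comparison — divide through by the highest power of σ; every lower-order term dies and the dominant terms decide the limit. As a single quotient, the ∞/∞ shape would yield to repeated differentiation as well — the growth comparison gets there in one look.


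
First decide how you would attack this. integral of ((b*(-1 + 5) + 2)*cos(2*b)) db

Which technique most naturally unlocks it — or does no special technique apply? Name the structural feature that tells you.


Diagnosis: integration by parts — the integrand splits as (b*(-1 + 5) + 2) times cos(2*b) — repeatedly differentiating the polynomial part kills it, which is the parts ladder.


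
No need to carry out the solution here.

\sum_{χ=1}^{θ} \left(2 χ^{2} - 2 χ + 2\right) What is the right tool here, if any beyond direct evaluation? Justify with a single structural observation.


Technique: no special technique — constant-multiple powers of χ with no cancellation partners and no common ratio — use the standard power-sum formulas.


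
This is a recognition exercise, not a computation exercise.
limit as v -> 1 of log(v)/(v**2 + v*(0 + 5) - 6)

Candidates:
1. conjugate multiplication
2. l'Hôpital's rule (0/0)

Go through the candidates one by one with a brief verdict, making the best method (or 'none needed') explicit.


Diagnosis: l'Hôpital's rule (0/0) — numerator and denominator both vanish at 1 — a genuine 0/0 form, which is exactly when l'Hôpital applies. A first-order expansion at the point is an equally standard path; the rule packages it.
- conjugate multiplication — no divergent radical difference is present for a conjugate pair to cancel.
- l'Hôpital's rule (0/0): yes — fits the structure here.


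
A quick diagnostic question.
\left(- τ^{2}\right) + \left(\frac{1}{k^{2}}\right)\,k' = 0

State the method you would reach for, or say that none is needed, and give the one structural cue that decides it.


Method: separation of variables — solved for the derivative, the right side splits multiplicatively into a function of each variable alone — divide and integrate each side. The equation is exact as it stands too — a potential function exists — though separation reads the split structure directly.


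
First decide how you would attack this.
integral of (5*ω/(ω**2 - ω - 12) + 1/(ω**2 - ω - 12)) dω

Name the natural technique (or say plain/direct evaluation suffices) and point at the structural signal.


Technique: partial fractions — rational integrand, reducible denominator ω**2 - ω - 12: decompose first, integrate second.


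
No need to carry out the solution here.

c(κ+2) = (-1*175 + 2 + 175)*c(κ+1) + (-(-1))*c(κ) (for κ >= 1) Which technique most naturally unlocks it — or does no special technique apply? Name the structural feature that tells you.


Verdict: the characteristic-root method — this is the constant-coefficient homogeneous case — the whole solution in κ reduces to a polynomial's roots.


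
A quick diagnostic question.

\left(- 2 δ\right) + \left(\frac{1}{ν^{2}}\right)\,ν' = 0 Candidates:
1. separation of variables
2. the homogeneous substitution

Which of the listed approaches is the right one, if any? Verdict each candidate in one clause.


Technique: separation of variables — solved for the derivative, the right side splits multiplicatively into a function of each variable alone — divide and integrate each side.
- separation of variables — a fit — the right tool for this form.
- the homogeneous substitution: the slope does not depend on the ratio of the variables alone.


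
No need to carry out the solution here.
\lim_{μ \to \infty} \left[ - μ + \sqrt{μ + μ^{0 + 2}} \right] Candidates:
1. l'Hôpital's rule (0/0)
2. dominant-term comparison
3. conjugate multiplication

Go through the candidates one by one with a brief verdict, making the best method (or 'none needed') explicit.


Method: conjugate multiplication — turning the difference into a conjugate-rationalized ratio makes the limit readable.
- l'Hôpital's rule (0/0) — the expression is a difference driving to ∞ − ∞, not a 0/0 quotient — there is no ratio for the rule to differentiate.
- dominant-term comparison: this limit is not decided by comparing polynomial growth at infinity.
- conjugate multiplication — yes — fits the structure here.


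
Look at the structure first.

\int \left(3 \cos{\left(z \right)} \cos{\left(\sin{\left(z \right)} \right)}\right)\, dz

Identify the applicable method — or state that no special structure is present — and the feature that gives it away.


Method: u-substitution — structure check: outer function, inner expression \sin{\left(z \right)}, inner derivative as a factor — the classic u = \sin{\left(z \right)} pattern.


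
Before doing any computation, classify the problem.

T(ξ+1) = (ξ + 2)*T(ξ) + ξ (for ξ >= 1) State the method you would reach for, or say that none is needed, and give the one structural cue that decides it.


Method: a summation factor — because the multiplier ξ + 2 is index-dependent, divide through by its running product and sum the resulting differences.


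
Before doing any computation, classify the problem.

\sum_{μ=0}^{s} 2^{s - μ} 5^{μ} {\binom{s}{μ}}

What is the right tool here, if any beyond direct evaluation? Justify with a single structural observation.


Best approach: the binomial theorem — {\binom{s}{μ}} weighting matched powers of 5 and 2 is the expanded form of (5 + 2)^s — fold it back up.


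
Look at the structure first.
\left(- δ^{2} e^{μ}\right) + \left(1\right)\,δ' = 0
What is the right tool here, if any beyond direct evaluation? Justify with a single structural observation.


Technique: separation of variables — all dependence on the two variables factors apart, the defining separable shape.


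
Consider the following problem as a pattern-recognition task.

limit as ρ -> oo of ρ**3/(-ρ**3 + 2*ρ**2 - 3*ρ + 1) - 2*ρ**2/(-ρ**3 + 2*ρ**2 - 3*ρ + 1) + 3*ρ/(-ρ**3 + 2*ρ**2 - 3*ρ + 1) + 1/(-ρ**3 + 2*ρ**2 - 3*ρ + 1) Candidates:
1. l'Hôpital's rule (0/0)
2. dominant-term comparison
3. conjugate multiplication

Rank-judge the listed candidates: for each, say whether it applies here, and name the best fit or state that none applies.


Verdict: dominant-term comparison — growth-rate triage: the leading powers of ρ decide the limit, everything else is noise.
- l'Hôpital's rule (0/0): viewed as a single quotient this runs to ∞/∞, not the 0/0 clash this candidate addresses; an at-infinity variant of the rule would resolve it, but comparing leading growth reads the answer without differentiating.
- dominant-term comparison — applicable, and directly so.
- conjugate multiplication: there are no radicals in tension whose conjugate would simplify matters.


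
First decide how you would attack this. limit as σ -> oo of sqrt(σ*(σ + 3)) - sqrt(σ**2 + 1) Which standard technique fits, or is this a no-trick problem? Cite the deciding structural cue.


Diagnosis: conjugate multiplication — turning the difference into a conjugate-rationalized ratio makes the limit readable.


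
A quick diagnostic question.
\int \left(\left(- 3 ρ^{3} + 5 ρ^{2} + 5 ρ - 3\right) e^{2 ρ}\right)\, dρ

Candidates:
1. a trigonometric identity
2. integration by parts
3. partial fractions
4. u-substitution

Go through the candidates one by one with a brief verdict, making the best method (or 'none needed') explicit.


Best approach: integration by parts — - 3 ρ^{3} + 5 ρ^{2} + 5 ρ - 3 dies after finitely many derivatives while e^{2 ρ} cycles under integration — the tabular/parts setup.
- a trigonometric identity — there is no trigonometric structure at all — the integrand carries no sine or cosine to rewrite.
- integration by parts: applies; the problem has the shape this method handles.
- partial fractions: the expression is not a ratio of polynomials that decomposes further.
- u-substitution — no subexpression of the integrand serves as a whole-integral substitution inner — individual terms may offer their own, but none carries its derivative as a factor of the full integrand; a working change of variable would have to be constructed from outside the expression.


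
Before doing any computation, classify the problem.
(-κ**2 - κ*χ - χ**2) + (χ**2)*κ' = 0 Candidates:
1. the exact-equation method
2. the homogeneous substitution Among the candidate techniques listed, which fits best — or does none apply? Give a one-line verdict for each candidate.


Technique: the homogeneous substitution — the slope is degree-zero homogeneous: the ratio substitution v = κ/χ collapses it.
- the exact-equation method — the cross partial derivatives disagree, so no single potential exists.
- the homogeneous substitution: yes, a natural case for it.


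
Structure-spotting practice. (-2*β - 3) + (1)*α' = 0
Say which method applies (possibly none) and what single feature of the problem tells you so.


Technique: no special technique — solved for the derivative, α never appears on the right — this is a direct integration in β, not a differential-equations problem at heart.


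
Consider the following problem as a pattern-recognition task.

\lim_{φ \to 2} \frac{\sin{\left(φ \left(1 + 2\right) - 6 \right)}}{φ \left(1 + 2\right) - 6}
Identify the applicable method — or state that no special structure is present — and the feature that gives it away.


Diagnosis: l'Hôpital's rule (0/0) — plug in 2: top and bottom both hit zero, so differentiate each and retry. A first-order expansion at the point is an equally standard path; the rule packages it.


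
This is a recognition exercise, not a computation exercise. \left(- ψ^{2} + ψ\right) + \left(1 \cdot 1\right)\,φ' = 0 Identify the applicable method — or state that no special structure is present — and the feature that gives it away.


Verdict: no special technique — the slope is a function of ψ alone, so integrate both sides directly.


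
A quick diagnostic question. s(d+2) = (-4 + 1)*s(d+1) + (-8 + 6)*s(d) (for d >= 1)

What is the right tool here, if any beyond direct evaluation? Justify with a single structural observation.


Verdict: the characteristic-root method — fixed numeric weights on consecutive terms and no forcing term added: the root method in its home territory.


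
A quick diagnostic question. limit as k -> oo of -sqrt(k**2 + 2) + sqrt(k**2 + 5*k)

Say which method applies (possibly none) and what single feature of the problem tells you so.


Best approach: conjugate multiplication — two divergent pieces with a minus sign between them and a radical in the mix: rationalize sqrt(k**2 + 5*k) - sqrt(k**2 + 2) before any limit law applies.


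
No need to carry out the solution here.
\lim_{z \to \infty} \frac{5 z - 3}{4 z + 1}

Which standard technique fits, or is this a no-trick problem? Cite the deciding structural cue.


Diagnosis: dominant-term comparison — growth-rate triage: the leading powers of z decide the limit, everything else is noise. Differentiating the expression as a single quotient would eventually settle it as well; matching dominant growth settles it immediately.


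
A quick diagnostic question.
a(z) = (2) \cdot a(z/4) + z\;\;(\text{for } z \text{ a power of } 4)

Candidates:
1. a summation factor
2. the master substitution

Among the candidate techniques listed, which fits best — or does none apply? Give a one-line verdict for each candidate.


Diagnosis: the master substitution — the argument shrinks by the factor 4, so measure the index on a logarithmic scale and the recursion becomes a shift.
- a summation factor: a divided-index call is outside the fixed-shift first-order family a summation factor normalizes.
- the master substitution — yes — fits the structure here.


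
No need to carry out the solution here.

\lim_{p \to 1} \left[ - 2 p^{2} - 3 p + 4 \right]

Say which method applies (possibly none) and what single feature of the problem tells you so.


Verdict: no special technique — the expression is continuous at 1 — substitute and evaluate; no indeterminate form appears.


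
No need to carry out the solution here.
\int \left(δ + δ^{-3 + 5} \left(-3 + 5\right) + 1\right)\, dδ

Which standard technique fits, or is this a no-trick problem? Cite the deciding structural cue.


Diagnosis: no special technique — nothing composite, nothing rational, nothing trigonometric — each constant-multiple power of δ integrates by the power rule alone.


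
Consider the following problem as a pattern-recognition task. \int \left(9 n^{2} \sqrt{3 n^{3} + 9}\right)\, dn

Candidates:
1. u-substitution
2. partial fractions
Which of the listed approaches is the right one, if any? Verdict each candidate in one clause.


Diagnosis: u-substitution — read it as f(3 n^{3} + 9) times a constant multiple of d(3 n^{3} + 9): one substitution, u = 3 n^{3} + 9, finishes it.
- u-substitution: applies; the problem has the shape this method handles.
- partial fractions — the expression is not a ratio of polynomials that decomposes further.


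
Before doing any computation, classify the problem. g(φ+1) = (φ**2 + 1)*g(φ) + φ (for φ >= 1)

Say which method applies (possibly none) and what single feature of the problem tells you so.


Diagnosis: a summation factor — it is first-order linear but the coefficient φ**2 + 1 depends on the index, so multiply through by a summation factor to telescope it.


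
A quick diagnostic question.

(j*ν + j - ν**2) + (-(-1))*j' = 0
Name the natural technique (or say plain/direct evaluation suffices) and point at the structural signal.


Diagnosis: a linear integrating factor — the unknown enters only to the first power against a nonzero forcing term — the integrating-factor template applies directly.


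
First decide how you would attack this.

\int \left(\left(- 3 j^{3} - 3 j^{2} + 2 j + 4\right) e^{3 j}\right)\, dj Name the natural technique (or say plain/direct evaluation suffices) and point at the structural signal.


Diagnosis: integration by parts — a polynomial factor - 3 j^{3} - 3 j^{2} + 2 j + 4 multiplies e^{3 j}; differentiating - 3 j^{3} - 3 j^{2} + 2 j + 4 lowers its degree while e^{3 j} integrates cleanly, so parts wins.


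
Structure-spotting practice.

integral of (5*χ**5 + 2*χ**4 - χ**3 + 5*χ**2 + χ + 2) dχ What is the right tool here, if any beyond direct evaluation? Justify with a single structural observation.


Diagnosis: no special technique — a term-by-term power-rule job in χ; no substitution or rearrangement earns its keep here.


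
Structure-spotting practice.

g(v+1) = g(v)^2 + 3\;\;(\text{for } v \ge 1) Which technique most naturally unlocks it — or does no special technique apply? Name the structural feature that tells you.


Method: no special technique — the unknown sequence enters the update nonlinearly, so no linear method fits the recurrence as written — direct iteration remains.


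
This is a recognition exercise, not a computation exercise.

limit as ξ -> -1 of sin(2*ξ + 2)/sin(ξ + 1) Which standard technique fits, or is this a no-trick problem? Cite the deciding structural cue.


Method: l'Hôpital's rule (0/0) — both numerator and denominator vanish at -1: the genuine 0/0 indeterminate that l'Hôpital exists for. A local series expansion at the point resolves it as well; the rule is the packaged version of that step.


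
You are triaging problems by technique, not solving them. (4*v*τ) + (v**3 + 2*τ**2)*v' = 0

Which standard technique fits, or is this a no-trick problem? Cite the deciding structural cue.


Diagnosis: the exact-equation method — this form is already the differential of something: the matching mixed partials of 4*v*τ and v**3 + 2*τ**2 prove it.


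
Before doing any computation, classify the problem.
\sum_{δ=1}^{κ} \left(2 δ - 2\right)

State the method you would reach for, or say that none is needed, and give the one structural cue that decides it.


Best approach: no special technique — no ratio, no shift structure, no binomial pattern: sum the constant-multiple powers of δ with known formulas.


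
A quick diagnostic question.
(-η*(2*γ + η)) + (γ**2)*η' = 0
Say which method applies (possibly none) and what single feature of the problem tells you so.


Verdict: the homogeneous substitution — the slope is degree-zero homogeneous: the ratio substitution v = η/γ collapses it. A Bernoulli rewrite works here as the equation stands — the homogeneous substitution is the more immediate reading.


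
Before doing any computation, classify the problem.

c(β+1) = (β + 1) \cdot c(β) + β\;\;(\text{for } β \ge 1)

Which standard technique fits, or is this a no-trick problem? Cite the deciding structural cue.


Diagnosis: a summation factor — the coefficient β + 1 drifts with the index, so no fixed root exists; normalizing by the cumulative product telescopes it.


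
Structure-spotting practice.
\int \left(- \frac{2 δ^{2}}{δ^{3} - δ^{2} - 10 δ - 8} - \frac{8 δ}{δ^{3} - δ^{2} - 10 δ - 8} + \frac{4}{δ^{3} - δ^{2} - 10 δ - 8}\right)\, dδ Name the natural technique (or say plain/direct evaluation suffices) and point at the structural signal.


Technique: partial fractions — break δ^{3} - δ^{2} - 10 δ - 8 into its roots and the integral splits into logarithm-sized bites.


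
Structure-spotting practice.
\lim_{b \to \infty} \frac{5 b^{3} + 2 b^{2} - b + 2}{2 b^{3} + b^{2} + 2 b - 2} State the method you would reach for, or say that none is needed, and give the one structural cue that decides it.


Diagnosis: dominant-term comparison — growth-rate triage: the leading powers of b decide the limit, everything else is noise. l'Hôpital's at-infinity variant applies to the expression viewed as a single quotient; the leading-term comparison is the direct route.


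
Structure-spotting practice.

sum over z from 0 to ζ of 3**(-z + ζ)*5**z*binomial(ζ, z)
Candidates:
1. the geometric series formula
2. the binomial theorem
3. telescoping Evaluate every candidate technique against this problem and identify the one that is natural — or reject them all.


Diagnosis: the binomial theorem — terms weighting binomial(ζ, z) against matched powers of 5 and 3 reassemble into (5 + 3)^ζ by the binomial theorem.
- the geometric series formula: no single multiplier carries one term to the next throughout the sum.
- the binomial theorem: yes — fits the structure here.
- telescoping: in the displayed form, no term reappears at a neighboring index to cancel against.


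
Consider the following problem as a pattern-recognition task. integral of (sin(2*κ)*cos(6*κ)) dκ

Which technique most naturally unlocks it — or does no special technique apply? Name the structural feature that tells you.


Technique: a trigonometric identity — apply product-to-sum to sin(2*κ)*cos(6*κ): two clean single-angle terms replace one awkward product.


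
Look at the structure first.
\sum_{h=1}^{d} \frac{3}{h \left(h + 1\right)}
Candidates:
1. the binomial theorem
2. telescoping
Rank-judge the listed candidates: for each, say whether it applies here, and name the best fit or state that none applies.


Best approach: telescoping — rewrite \frac{3}{h \left(h + 1\right)} as simple fractions and successive terms eat each other — only the edges survive.
- the binomial theorem — no binomial coefficients pair up with complementary powers here.
- telescoping — a fit — the right tool for this form.


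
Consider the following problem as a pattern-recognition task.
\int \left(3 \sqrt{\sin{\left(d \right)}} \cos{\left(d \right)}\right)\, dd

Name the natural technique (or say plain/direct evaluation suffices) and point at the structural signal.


Technique: u-substitution — collected, the integrand has one factor that is, up to a constant, the derivative of an inner expression the rest depends on — substitute for that inner expression.


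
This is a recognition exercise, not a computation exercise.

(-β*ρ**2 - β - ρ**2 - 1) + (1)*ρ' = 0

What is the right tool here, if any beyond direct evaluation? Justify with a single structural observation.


Verdict: separation of variables — all dependence on the two variables factors apart, the defining separable shape.


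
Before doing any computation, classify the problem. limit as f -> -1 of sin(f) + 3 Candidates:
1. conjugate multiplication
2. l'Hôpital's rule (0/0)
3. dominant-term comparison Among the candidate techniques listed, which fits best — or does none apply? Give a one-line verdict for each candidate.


Method: no special technique — the function is continuous at -1; evaluation is itself the limit, no machinery required.
- conjugate multiplication: no difference of divergent radicals appears, so rationalizing has nothing to cancel.
- l'Hôpital's rule (0/0): substituting the point gives a finite value outright — there is no indeterminate clash to repair.
- dominant-term comparison: this limit is not decided by comparing leading-term growth at infinity.


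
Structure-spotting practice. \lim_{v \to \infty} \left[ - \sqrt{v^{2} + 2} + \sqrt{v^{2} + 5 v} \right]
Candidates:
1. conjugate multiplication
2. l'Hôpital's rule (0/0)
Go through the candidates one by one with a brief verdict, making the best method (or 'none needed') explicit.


Verdict: conjugate multiplication — infinity minus infinity with a radical in play — multiply by the conjugate so the divergences of \sqrt{v^{2} + 5 v} and \sqrt{v^{2} + 2} annihilate.
- conjugate multiplication: a fit — the right tool for this form.
- l'Hôpital's rule (0/0): no quotient structure at all: the clash is ∞ minus ∞, which rationalizing converts into a tractable ratio.


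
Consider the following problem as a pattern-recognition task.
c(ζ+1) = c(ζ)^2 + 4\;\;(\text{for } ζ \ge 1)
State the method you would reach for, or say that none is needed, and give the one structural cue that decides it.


Verdict: no special technique — the unknown sequence enters the update nonlinearly, so no linear method fits the recurrence as written — direct iteration remains.


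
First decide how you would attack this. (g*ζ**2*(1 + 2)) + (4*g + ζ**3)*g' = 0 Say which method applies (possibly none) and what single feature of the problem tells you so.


Diagnosis: the exact-equation method — equality of cross partials is the green light — assemble the potential function term by term.


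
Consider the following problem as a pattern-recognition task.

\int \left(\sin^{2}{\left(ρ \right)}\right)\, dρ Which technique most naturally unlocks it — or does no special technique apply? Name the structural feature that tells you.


Diagnosis: a trigonometric identity — \sin^{2}{\left(ρ \right)} is the textbook power-reduction case — identities first, antiderivatives second.


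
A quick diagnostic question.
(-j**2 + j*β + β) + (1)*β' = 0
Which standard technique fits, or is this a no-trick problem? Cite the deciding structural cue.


Verdict: a linear integrating factor — linear in the unknown with genuine forcing: multiply through by the exponential of the integrated coefficient and the left side closes into one derivative.
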